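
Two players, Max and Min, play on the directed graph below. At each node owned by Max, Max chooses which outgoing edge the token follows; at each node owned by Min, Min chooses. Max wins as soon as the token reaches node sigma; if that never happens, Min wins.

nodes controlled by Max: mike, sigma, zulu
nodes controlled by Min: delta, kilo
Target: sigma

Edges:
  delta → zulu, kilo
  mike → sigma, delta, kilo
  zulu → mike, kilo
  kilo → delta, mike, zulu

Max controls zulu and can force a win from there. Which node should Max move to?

A0 = {sigma}
A1: add {mike} — mike (Max) has mike→sigma.
A2: add {zulu} — zulu (Max) has zulu→mike.
A3 = A2; e.g. delta (Min) can still go to kilo. Fixed point.
From zulu, successor mike is in the attractor (rank 1); the other successor kilo is not.

mike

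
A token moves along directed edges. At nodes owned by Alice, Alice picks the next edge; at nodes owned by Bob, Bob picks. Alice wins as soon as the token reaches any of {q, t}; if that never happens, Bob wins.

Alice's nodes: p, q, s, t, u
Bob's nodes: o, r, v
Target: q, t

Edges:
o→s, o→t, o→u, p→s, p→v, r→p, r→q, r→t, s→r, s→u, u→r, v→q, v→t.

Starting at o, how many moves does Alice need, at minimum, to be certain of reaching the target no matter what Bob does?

5

A0 = {q, t}
A1: add {v} — v (Bob): all of {q, t} already in.
A2: add {p} — p (Alice) has p→v.
A3: add {r} — r (Bob): all of {p, q, t} already in.
A4: add {s, u} — s (Alice) has s→r; u (Alice) has u→r.
A5: add {o} — o (Bob): all of {s, t, u} already in.
A5 = all vertices. Fixed point.
o enters the attractor at level 5, so Alice can force the target in 5 moves from there.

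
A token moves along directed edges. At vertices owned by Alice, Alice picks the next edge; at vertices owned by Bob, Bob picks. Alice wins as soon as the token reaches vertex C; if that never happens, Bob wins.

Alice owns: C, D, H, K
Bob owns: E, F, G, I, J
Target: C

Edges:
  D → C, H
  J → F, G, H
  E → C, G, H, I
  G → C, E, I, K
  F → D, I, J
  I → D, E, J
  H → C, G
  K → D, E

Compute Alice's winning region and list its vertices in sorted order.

C, D, H, K

A0 = {C}
A1: add {D, H} — D (Alice) has D→C; H (Alice) has H→C.
A2: add {K} — K (Alice) has K→D.
A3 = A2; e.g. E (Bob) can still go to G. Fixed point.
Alice's winning region = {C, D, H, K}.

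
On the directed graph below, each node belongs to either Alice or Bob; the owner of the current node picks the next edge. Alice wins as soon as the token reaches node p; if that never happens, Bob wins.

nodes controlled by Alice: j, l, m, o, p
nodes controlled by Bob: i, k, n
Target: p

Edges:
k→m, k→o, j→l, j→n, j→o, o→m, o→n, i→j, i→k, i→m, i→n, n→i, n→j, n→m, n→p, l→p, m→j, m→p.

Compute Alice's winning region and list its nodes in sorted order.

j, k, l, m, o, p

A0 = {p}
A1: add {l, m} — l (Alice) has l→p; m (Alice) has m→p.
A2: add {j, o} — j (Alice) has j→l; o (Alice) has o→m.
A3: add {k} — k (Bob): all of {m, o} already in.
A4 = A3; e.g. i (Bob) can still go to n. Fixed point.
Alice's winning region = {j, k, l, m, o, p}.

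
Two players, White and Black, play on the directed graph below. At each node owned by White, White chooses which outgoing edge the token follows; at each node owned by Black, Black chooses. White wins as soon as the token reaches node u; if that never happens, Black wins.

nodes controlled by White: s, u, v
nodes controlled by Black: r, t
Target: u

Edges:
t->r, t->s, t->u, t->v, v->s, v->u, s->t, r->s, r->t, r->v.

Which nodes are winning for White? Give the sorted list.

u, v

A0 = {u}
A1: add {v} — v (White) has v→u.
A2 = A1; e.g. r (Black) can still go to s. Fixed point.
White's winning region = {u, v}.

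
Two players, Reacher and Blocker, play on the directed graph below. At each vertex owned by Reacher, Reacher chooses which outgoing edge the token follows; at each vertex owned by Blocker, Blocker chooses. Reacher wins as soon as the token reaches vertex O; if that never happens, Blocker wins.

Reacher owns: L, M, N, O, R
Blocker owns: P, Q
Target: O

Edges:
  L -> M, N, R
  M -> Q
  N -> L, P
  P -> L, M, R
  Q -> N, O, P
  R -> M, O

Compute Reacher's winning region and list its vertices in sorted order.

L, N, O, R

A0 = {O}
A1: add {R} — R (Reacher) has R→O.
A2: add {L} — L (Reacher) has L→R.
A3: add {N} — N (Reacher) has N→L.
A4 = A3; e.g. M (Reacher) has no edge into A3. Fixed point.
Reacher's winning region = {L, N, O, R}.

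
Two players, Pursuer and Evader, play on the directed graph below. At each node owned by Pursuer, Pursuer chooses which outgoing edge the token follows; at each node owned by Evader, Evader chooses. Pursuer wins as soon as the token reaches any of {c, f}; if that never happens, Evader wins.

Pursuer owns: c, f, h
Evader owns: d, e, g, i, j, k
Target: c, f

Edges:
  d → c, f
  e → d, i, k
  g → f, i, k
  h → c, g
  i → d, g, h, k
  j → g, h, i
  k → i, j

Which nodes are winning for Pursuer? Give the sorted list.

c, d, f, h

A0 = {c, f}
A1: add {d, h} — d (Evader): all of {c, f} already in; h (Pursuer) has h→c.
A2 = A1; e.g. e (Evader) can still go to i. Fixed point.
Pursuer's winning region = {c, d, f, h}.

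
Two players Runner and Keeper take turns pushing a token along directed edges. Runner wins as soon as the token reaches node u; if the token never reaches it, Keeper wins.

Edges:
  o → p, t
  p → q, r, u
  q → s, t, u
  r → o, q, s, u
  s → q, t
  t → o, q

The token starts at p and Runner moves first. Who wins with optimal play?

Track states (vertex, player-to-move).
A0 = {(u,Runner), (u,Keeper)}
A1: add {(p,Runner), (q,Runner), (r,Runner)}.
(p,Runner) ∈ A1 ⇒ Runner forces the target.

Runner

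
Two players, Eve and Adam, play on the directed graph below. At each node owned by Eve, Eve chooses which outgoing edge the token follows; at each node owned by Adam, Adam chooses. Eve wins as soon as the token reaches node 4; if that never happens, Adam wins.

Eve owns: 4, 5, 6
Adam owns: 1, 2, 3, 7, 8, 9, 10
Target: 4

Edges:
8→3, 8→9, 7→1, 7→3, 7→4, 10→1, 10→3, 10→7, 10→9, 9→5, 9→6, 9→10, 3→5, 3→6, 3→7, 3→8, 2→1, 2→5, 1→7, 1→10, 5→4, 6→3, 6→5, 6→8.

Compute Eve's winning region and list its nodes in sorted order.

A0 = {4}
A1: add {5} — 5 (Eve) has 5→4.
A2: add {6} — 6 (Eve) has 6→5.
A3 = A2; e.g. 1 (Adam) can still go to 7. Fixed point.
Eve's winning region = {4, 5, 6}.

4, 5, 6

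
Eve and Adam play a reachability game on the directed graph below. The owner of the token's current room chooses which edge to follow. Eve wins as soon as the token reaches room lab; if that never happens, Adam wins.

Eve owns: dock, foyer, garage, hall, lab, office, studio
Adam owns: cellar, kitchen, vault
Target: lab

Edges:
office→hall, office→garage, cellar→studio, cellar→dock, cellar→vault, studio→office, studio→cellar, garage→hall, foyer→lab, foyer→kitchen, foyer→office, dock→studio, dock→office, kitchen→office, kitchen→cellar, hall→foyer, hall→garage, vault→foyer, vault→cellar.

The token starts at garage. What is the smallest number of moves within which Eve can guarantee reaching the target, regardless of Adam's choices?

3

A0 = {lab}
A1: add {foyer} — foyer (Eve) has foyer→lab.
A2: add {hall} — hall (Eve) has hall→foyer.
A3: add {garage, office} — garage (Eve) has garage→hall; office (Eve) has office→hall.
garage enters the attractor at level 3, so Eve can force the target in 3 moves from there.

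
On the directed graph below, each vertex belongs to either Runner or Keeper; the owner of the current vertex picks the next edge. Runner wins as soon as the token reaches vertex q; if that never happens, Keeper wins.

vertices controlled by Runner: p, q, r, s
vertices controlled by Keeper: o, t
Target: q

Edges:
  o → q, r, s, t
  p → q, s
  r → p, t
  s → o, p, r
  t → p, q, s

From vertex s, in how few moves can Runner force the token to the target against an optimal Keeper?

2

A0 = {q}
A1: add {p} — p (Runner) has p→q.
A2: add {r, s} — r (Runner) has r→p; s (Runner) has s→p.
s enters the attractor at level 2, so Runner can force the target in 2 moves from there.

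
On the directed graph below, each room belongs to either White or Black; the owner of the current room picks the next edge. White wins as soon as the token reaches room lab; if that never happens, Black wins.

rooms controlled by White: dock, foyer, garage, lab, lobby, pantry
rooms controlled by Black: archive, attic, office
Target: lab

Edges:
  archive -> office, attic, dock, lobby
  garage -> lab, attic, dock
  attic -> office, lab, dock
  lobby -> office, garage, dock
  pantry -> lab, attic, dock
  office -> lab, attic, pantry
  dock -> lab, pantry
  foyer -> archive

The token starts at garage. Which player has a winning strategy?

White

A0 = {lab}
A1: add {dock, garage, pantry} — garage (White) has garage→lab; dock (White) has dock→lab; pantry (White) has pantry→lab.
garage ∈ A1, so White can force the target.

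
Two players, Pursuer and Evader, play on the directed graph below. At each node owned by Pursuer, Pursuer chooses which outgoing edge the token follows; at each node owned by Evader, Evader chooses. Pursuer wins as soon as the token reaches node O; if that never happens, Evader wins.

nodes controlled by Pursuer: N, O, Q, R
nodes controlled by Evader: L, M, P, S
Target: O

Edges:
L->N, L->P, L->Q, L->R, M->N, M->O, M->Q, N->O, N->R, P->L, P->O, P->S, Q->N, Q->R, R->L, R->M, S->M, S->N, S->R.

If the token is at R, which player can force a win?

Pursuer

A0 = {O}
A1: add {N} — N (Pursuer) has N→O.
A2: add {Q} — Q (Pursuer) has Q→N.
A3: add {M} — M (Evader): all of {N, O, Q} already in.
A4: add {R} — R (Pursuer) has R→M.
R ∈ A4, so Pursuer can force the target.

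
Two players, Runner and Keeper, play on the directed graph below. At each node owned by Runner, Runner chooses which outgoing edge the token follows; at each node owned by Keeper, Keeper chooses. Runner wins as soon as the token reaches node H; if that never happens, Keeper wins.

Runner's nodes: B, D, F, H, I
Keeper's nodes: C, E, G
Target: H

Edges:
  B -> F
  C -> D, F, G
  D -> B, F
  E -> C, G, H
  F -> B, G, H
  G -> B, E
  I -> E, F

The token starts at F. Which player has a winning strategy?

A0 = {H}
A1: add {F} — F (Runner) has F→H.
F ∈ A1, so Runner can force the target.

Runner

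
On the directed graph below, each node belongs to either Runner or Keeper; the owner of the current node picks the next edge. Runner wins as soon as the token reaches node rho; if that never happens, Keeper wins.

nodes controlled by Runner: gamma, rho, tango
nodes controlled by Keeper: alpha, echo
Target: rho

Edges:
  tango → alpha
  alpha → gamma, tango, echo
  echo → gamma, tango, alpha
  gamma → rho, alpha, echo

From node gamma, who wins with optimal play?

Runner

A0 = {rho}
A1: add {gamma} — gamma (Runner) has gamma→rho.
A2 = A1; e.g. tango (Runner) has no edge into A1. Fixed point.
gamma ∈ A1, so Runner can force the target.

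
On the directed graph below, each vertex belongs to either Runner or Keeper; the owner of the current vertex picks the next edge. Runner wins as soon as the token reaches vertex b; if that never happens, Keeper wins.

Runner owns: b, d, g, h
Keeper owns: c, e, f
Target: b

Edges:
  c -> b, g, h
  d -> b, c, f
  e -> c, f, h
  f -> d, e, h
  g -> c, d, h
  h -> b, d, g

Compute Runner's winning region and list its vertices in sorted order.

A0 = {b}
A1: add {d, h} — d (Runner) has d→b; h (Runner) has h→b.
A2: add {g} — g (Runner) has g→d.
A3: add {c} — c (Keeper): all of {b, g, h} already in.
A4 = A3; e.g. e (Keeper) can still go to f. Fixed point.
Runner's winning region = {b, c, d, g, h}.

b, c, d, g, h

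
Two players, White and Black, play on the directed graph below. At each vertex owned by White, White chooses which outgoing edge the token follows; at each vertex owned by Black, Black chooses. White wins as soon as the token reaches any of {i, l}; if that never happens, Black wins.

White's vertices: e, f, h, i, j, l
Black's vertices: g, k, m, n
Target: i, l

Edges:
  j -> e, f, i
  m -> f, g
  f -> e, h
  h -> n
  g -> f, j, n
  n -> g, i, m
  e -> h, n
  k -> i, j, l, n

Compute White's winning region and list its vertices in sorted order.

i, j, l

A0 = {i, l}
A1: add {j} — j (White) has j→i.
A2 = A1; e.g. e (White) has no edge into A1. Fixed point.
White's winning region = {i, j, l}.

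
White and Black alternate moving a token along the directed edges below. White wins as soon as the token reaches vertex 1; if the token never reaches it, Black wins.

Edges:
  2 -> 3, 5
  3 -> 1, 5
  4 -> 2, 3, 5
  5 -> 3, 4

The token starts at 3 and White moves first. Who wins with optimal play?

White

Track states (vertex, player-to-move).
A0 = {(1,White), (1,Black)}
A1: add {(3,White)}.
(3,White) ∈ A1 ⇒ White forces the target.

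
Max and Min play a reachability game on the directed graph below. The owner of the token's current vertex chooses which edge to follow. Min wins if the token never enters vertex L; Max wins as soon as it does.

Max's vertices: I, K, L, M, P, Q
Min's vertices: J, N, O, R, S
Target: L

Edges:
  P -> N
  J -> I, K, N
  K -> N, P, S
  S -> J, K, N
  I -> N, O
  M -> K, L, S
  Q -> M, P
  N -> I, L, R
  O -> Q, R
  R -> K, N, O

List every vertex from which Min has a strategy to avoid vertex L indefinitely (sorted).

I, J, K, N, O, P, R, S

A0 = {L}
A1: add {M} — M (Max) has M→L.
A2: add {Q} — Q (Max) has Q→M.
A3 = A2; e.g. I (Max) has no edge into A2. Fixed point.
Max's attractor = {L, M, Q}; Min avoids the target exactly from the complement.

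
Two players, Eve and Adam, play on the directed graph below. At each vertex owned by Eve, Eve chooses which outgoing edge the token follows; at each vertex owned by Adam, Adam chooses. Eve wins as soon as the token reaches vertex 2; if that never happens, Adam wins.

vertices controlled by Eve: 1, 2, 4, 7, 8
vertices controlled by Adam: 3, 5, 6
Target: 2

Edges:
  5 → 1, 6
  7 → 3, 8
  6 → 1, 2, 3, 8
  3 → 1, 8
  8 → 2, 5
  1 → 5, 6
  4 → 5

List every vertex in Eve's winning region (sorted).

A0 = {2}
A1: add {8} — 8 (Eve) has 8→2.
A2: add {7} — 7 (Eve) has 7→8.
A3 = A2; e.g. 1 (Eve) has no edge into A2. Fixed point.
Eve's winning region = {2, 7, 8}.

2, 7, 8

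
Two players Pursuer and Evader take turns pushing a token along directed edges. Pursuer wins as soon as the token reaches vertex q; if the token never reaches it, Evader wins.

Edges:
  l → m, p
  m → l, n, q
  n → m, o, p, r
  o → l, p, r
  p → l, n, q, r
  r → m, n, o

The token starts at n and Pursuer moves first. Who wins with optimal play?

Track states (vertex, player-to-move).
A0 = {(q,Pursuer), (q,Evader)}
A1: add {(m,Pursuer), (p,Pursuer)}.
A2: add {(l,Evader)}.
A3: add {(o,Pursuer)}.
A4 = A3; e.g. (l,Pursuer) stays out. (n,Pursuer) never enters ⇒ Evader avoids the target.

Evader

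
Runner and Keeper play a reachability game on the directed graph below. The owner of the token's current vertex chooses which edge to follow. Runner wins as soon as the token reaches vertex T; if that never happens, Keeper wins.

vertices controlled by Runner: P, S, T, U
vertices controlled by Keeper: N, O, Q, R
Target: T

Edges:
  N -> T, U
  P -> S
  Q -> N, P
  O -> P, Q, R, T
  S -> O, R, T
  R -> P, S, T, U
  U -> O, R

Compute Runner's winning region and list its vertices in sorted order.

P, S, T

A0 = {T}
A1: add {S} — S (Runner) has S→T.
A2: add {P} — P (Runner) has P→S.
A3 = A2; e.g. N (Keeper) can still go to U. Fixed point.
Runner's winning region = {P, S, T}.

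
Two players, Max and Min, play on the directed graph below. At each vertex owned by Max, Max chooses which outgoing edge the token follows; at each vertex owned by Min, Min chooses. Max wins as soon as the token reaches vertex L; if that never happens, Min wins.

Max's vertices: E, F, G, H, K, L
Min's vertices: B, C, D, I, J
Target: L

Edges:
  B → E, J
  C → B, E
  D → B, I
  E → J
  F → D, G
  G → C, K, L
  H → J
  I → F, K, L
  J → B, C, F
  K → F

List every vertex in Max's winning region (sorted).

F, G, I, K, L

A0 = {L}
A1: add {G} — G (Max) has G→L.
A2: add {F} — F (Max) has F→G.
A3: add {K} — K (Max) has K→F.
A4: add {I} — I (Min): all of {F, K, L} already in.
A5 = A4; e.g. B (Min) can still go to E. Fixed point.
Max's winning region = {F, G, I, K, L}.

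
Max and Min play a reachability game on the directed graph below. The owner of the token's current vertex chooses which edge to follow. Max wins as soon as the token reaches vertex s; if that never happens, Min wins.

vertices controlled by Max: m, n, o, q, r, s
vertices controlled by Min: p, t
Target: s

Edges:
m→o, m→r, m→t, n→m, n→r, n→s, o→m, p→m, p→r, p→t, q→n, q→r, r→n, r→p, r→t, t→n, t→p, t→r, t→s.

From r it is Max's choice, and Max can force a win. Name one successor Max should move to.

n

A0 = {s}
A1: add {n} — n (Max) has n→s.
A2: add {q, r} — q (Max) has q→n; r (Max) has r→n.
A3: add {m} — m (Max) has m→r.
A4: add {o} — o (Max) has o→m.
A5 = A4; e.g. p (Min) can still go to t. Fixed point.
From r, successor n is in the attractor (rank 1); the other successors p, t are not.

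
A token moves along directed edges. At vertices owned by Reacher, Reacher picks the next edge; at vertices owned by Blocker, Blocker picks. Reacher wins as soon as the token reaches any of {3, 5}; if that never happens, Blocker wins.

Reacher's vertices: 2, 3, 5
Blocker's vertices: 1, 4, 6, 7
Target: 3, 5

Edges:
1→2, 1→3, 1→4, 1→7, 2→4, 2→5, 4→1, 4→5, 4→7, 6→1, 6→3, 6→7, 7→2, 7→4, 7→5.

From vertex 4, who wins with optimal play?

Blocker

A0 = {3, 5}
A1: add {2} — 2 (Reacher) has 2→5.
A2 = A1; e.g. 1 (Blocker) can still go to 4. Fixed point.
4 never enters the attractor, so Blocker can avoid the target forever.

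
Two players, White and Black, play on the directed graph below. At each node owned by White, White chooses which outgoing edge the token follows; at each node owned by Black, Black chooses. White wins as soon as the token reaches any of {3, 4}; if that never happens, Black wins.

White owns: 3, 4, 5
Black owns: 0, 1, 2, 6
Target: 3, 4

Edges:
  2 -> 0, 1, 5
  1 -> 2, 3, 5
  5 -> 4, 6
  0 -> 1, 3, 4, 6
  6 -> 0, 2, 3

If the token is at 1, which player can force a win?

Black

A0 = {3, 4}
A1: add {5} — 5 (White) has 5→4.
A2 = A1; e.g. 0 (Black) can still go to 1. Fixed point.
1 never enters the attractor, so Black can avoid the target forever.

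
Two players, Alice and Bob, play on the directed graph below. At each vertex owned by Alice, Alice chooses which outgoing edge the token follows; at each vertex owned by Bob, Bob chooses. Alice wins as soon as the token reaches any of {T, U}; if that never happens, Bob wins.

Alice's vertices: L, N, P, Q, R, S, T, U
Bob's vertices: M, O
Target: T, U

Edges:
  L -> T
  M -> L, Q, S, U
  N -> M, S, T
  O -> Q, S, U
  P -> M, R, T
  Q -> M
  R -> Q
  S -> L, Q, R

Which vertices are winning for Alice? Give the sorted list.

A0 = {T, U}
A1: add {L, N, P} — L (Alice) has L→T; N (Alice) has N→T; P (Alice) has P→T.
A2: add {S} — S (Alice) has S→L.
A3 = A2; e.g. M (Bob) can still go to Q. Fixed point.
Alice's winning region = {L, N, P, S, T, U}.

L, N, P, S, T, U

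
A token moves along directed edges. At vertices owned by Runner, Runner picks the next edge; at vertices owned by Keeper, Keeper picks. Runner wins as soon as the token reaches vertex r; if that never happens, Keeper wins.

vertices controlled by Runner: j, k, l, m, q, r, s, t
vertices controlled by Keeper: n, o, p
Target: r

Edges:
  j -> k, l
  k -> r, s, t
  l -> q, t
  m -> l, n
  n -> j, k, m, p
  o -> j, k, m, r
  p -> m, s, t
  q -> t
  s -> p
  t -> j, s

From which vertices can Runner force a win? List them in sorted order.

j, k, l, m, o, q, r, t

A0 = {r}
A1: add {k} — k (Runner) has k→r.
A2: add {j} — j (Runner) has j→k.
A3: add {t} — t (Runner) has t→j.
A4: add {l, q} — l (Runner) has l→t; q (Runner) has q→t.
A5: add {m} — m (Runner) has m→l.
A6: add {o} — o (Keeper): all of {j, k, m, r} already in.
A7 = A6; e.g. n (Keeper) can still go to p. Fixed point.
Runner's winning region = {j, k, l, m, o, q, r, t}.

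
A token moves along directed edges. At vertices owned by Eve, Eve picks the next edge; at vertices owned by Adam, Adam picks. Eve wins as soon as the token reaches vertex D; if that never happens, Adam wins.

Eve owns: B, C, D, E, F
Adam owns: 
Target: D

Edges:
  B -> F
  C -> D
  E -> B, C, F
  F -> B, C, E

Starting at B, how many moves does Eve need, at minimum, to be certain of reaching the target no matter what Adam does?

3

A0 = {D}
A1: add {C} — C (Eve) has C→D.
A2: add {E, F} — E (Eve) has E→C; F (Eve) has F→C.
A3: add {B} — B (Eve) has B→F.
A3 = all vertices. Fixed point.
B enters the attractor at level 3, so Eve can force the target in 3 moves from there.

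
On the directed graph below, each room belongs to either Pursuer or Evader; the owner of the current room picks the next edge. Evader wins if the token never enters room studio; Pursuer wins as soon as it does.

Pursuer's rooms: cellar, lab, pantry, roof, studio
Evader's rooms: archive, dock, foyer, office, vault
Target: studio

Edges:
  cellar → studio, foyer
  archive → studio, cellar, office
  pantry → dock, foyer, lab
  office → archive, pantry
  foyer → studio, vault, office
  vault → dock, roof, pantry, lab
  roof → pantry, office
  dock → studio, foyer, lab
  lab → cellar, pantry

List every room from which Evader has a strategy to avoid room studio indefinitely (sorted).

archive, dock, foyer, office, vault

A0 = {studio}
A1: add {cellar} — cellar (Pursuer) has cellar→studio.
A2: add {lab} — lab (Pursuer) has lab→cellar.
A3: add {pantry} — pantry (Pursuer) has pantry→lab.
A4: add {roof} — roof (Pursuer) has roof→pantry.
A5 = A4; e.g. dock (Evader) can still go to foyer. Fixed point.
Pursuer's attractor = {cellar, lab, pantry, roof, studio}; Evader avoids the target exactly from the complement.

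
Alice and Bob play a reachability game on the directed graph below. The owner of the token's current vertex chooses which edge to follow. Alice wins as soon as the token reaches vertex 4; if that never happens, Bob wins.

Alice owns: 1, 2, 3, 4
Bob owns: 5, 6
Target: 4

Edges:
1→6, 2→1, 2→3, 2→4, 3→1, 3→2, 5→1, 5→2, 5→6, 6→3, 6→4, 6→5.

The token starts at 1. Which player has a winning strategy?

Bob

A0 = {4}
A1: add {2} — 2 (Alice) has 2→4.
A2: add {3} — 3 (Alice) has 3→2.
A3 = A2; e.g. 1 (Alice) has no edge into A2. Fixed point.
1 never enters the attractor, so Bob can avoid the target forever.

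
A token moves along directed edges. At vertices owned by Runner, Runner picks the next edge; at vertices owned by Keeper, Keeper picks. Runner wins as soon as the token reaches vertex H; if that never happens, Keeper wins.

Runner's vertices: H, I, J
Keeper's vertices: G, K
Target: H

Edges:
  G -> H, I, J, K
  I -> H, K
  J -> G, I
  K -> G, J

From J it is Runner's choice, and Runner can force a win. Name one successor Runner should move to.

A0 = {H}
A1: add {I} — I (Runner) has I→H.
A2: add {J} — J (Runner) has J→I.
A3 = A2; e.g. G (Keeper) can still go to K. Fixed point.
From J, successor I is in the attractor (rank 1); the other successor G is not.

I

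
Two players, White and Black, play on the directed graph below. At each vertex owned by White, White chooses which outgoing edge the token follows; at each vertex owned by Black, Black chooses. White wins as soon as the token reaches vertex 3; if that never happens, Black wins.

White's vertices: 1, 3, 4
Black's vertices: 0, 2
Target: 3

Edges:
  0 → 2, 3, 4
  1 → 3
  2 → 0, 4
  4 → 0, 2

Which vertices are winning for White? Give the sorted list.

A0 = {3}
A1: add {1} — 1 (White) has 1→3.
A2 = A1; e.g. 0 (Black) can still go to 2. Fixed point.
White's winning region = {1, 3}.

1, 3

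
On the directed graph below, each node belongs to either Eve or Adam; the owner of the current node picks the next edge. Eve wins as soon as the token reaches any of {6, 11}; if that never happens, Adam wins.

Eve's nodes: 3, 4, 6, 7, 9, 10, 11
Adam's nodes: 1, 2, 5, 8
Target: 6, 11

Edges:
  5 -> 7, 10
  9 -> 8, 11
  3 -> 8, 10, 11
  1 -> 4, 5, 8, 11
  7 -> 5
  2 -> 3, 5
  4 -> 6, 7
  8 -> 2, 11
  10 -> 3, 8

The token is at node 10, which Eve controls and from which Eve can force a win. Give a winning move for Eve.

A0 = {6, 11}
A1: add {3, 4, 9} — 3 (Eve) has 3→11; 4 (Eve) has 4→6; 9 (Eve) has 9→11.
A2: add {10} — 10 (Eve) has 10→3.
A3 = A2; e.g. 1 (Adam) can still go to 5. Fixed point.
From 10, successor 3 is in the attractor (rank 1); the other successor 8 is not.

3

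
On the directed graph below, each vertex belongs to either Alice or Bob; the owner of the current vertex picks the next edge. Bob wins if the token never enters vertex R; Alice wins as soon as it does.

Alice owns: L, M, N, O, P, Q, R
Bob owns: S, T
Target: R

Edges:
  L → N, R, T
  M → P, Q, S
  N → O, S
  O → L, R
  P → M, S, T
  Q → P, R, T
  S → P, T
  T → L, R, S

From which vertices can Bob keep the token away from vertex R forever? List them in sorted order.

A0 = {R}
A1: add {L, O, Q} — L (Alice) has L→R; O (Alice) has O→R; Q (Alice) has Q→R.
A2: add {M, N} — M (Alice) has M→Q; N (Alice) has N→O.
A3: add {P} — P (Alice) has P→M.
A4 = A3; e.g. S (Bob) can still go to T. Fixed point.
Alice's attractor = {L, M, N, O, P, Q, R}; Bob avoids the target exactly from the complement.

S, T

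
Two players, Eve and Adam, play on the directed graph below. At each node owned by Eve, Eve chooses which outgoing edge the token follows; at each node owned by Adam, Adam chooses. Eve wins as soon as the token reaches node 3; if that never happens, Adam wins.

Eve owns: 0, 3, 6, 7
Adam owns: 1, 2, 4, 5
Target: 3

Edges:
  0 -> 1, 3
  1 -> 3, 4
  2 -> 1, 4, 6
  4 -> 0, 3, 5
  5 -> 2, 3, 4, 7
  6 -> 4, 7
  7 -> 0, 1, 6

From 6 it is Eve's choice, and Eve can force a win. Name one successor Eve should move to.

7

A0 = {3}
A1: add {0} — 0 (Eve) has 0→3.
A2: add {7} — 7 (Eve) has 7→0.
A3: add {6} — 6 (Eve) has 6→7.
A4 = A3; e.g. 1 (Adam) can still go to 4. Fixed point.
From 6, successor 7 is in the attractor (rank 2); the other successor 4 is not.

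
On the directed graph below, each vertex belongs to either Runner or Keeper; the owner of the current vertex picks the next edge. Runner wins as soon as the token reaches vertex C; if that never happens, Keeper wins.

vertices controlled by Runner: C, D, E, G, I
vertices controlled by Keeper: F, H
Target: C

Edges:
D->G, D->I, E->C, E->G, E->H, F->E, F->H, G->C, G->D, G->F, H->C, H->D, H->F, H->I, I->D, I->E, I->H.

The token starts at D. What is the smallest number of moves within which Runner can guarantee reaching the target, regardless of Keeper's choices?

A0 = {C}
A1: add {E, G} — E (Runner) has E→C; G (Runner) has G→C.
A2: add {D, I} — D (Runner) has D→G; I (Runner) has I→E.
A3 = A2; e.g. F (Keeper) can still go to H. Fixed point.
D enters the attractor at level 2, so Runner can force the target in 2 moves from there.

2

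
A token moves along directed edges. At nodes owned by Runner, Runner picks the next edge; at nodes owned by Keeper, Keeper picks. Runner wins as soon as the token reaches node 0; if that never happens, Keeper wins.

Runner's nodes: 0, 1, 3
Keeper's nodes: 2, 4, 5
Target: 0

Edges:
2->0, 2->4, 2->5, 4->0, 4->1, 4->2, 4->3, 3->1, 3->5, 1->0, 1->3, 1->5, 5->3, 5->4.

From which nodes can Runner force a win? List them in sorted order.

0, 1, 3

A0 = {0}
A1: add {1} — 1 (Runner) has 1→0.
A2: add {3} — 3 (Runner) has 3→1.
A3 = A2; e.g. 2 (Keeper) can still go to 4. Fixed point.
Runner's winning region = {0, 1, 3}.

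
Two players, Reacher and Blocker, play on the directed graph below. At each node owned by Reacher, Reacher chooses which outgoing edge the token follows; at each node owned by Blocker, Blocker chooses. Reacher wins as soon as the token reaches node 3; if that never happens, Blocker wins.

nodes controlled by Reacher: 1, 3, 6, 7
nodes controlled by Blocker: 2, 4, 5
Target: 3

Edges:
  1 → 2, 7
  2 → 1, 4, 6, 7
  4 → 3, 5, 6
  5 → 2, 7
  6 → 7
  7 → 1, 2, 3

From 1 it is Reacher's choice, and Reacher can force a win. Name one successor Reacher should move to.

A0 = {3}
A1: add {7} — 7 (Reacher) has 7→3.
A2: add {1, 6} — 1 (Reacher) has 1→7; 6 (Reacher) has 6→7.
A3 = A2; e.g. 2 (Blocker) can still go to 4. Fixed point.
From 1, successor 7 is in the attractor (rank 1); the other successor 2 is not.

7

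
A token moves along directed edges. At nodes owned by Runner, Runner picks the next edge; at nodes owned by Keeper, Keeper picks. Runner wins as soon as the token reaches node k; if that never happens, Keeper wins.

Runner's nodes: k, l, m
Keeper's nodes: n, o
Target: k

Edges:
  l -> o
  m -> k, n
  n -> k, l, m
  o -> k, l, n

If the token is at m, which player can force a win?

A0 = {k}
A1: add {m} — m (Runner) has m→k.
A2 = A1; e.g. l (Runner) has no edge into A1. Fixed point.
m ∈ A1, so Runner can force the target.

Runner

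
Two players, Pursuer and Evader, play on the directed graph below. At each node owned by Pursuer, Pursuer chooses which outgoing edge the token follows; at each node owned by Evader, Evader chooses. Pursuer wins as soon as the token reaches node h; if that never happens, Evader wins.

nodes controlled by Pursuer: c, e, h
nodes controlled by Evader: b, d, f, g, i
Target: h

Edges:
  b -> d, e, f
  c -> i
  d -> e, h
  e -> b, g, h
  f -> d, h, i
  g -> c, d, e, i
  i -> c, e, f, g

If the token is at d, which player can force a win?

Pursuer

A0 = {h}
A1: add {e} — e (Pursuer) has e→h.
A2: add {d} — d (Evader): all of {e, h} already in.
A3 = A2; e.g. b (Evader) can still go to f. Fixed point.
d ∈ A2, so Pursuer can force the target.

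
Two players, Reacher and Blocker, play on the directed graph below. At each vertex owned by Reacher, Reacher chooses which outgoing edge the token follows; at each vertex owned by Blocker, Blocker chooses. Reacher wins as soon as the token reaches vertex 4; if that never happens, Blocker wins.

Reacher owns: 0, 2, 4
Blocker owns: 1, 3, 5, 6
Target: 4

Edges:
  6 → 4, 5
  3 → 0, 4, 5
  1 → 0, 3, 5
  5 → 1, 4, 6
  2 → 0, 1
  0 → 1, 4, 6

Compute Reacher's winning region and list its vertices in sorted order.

0, 2, 4

A0 = {4}
A1: add {0} — 0 (Reacher) has 0→4.
A2: add {2} — 2 (Reacher) has 2→0.
A3 = A2; e.g. 1 (Blocker) can still go to 3. Fixed point.
Reacher's winning region = {0, 2, 4}.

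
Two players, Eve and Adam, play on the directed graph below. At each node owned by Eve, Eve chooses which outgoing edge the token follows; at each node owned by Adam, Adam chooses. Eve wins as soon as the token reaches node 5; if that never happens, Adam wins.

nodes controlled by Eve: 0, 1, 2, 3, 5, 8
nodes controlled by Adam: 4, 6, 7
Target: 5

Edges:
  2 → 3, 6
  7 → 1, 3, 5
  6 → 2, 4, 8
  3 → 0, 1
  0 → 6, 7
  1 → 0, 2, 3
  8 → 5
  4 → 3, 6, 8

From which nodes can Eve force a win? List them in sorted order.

5, 8

A0 = {5}
A1: add {8} — 8 (Eve) has 8→5.
A2 = A1; e.g. 0 (Eve) has no edge into A1. Fixed point.
Eve's winning region = {5, 8}.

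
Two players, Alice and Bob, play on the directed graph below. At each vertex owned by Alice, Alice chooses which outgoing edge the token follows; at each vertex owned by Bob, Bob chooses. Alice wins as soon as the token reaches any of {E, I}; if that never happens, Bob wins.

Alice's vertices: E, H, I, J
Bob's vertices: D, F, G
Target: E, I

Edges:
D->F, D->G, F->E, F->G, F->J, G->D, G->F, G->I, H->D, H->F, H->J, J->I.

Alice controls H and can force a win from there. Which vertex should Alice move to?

J

A0 = {E, I}
A1: add {J} — J (Alice) has J→I.
A2: add {H} — H (Alice) has H→J.
A3 = A2; e.g. D (Bob) can still go to F. Fixed point.
From H, successor J is in the attractor (rank 1); the other successors D, F are not.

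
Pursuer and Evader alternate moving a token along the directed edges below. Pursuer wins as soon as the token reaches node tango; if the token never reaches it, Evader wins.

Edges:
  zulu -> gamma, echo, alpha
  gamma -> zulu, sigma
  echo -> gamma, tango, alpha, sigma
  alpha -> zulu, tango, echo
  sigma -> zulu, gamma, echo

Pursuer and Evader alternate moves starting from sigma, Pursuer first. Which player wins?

Evader

Track states (vertex, player-to-move).
A0 = {(tango,Pursuer), (tango,Evader)}
A1: add {(echo,Pursuer), (alpha,Pursuer)}.
A2 = A1; e.g. (zulu,Pursuer) stays out. (sigma,Pursuer) never enters ⇒ Evader avoids the target.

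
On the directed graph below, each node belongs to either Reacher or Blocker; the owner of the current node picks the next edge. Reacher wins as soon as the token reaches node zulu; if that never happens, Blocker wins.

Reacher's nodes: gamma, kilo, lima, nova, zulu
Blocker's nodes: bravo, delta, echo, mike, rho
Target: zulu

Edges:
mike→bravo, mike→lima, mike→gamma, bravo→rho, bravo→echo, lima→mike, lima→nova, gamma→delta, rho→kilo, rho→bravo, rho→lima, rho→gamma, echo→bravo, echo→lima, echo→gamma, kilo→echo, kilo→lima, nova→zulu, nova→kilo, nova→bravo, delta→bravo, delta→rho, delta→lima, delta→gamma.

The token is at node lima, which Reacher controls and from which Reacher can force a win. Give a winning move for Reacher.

A0 = {zulu}
A1: add {nova} — nova (Reacher) has nova→zulu.
A2: add {lima} — lima (Reacher) has lima→nova.
A3: add {kilo} — kilo (Reacher) has kilo→lima.
A4 = A3; e.g. bravo (Blocker) can still go to rho. Fixed point.
From lima, successor nova is in the attractor (rank 1); the other successor mike is not.

nova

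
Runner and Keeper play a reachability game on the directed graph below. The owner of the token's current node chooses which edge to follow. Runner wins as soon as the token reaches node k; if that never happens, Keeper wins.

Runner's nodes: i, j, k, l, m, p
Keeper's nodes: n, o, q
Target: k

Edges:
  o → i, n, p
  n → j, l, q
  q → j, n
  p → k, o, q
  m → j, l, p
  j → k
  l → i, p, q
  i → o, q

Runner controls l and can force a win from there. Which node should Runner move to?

A0 = {k}
A1: add {j, p} — j (Runner) has j→k; p (Runner) has p→k.
A2: add {l, m} — l (Runner) has l→p; m (Runner) has m→j.
A3 = A2; e.g. i (Runner) has no edge into A2. Fixed point.
From l, successor p is in the attractor (rank 1); the other successors i, q are not.

p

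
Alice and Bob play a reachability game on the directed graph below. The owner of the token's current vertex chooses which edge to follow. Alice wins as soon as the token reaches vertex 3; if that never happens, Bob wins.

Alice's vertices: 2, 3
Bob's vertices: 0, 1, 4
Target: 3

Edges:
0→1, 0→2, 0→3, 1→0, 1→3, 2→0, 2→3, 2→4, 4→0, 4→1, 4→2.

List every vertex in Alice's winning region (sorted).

2, 3

A0 = {3}
A1: add {2} — 2 (Alice) has 2→3.
A2 = A1; e.g. 0 (Bob) can still go to 1. Fixed point.
Alice's winning region = {2, 3}.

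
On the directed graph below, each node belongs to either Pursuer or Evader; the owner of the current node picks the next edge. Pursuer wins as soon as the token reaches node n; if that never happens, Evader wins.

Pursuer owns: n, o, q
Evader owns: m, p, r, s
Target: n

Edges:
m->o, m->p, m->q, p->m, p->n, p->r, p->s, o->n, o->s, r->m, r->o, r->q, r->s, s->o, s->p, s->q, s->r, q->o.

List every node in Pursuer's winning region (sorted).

A0 = {n}
A1: add {o} — o (Pursuer) has o→n.
A2: add {q} — q (Pursuer) has q→o.
A3 = A2; e.g. m (Evader) can still go to p. Fixed point.
Pursuer's winning region = {n, o, q}.

n, o, q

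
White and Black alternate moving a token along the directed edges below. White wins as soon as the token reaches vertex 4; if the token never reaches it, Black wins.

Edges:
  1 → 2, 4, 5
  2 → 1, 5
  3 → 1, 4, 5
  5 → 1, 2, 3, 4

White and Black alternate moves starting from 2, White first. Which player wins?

Black

Track states (vertex, player-to-move).
A0 = {(4,White), (4,Black)}
A1: add {(1,White), (3,White), (5,White)}.
A2: add {(2,Black), (3,Black)}.
A3 = A2; e.g. (1,Black) stays out. (2,White) never enters ⇒ Black avoids the target.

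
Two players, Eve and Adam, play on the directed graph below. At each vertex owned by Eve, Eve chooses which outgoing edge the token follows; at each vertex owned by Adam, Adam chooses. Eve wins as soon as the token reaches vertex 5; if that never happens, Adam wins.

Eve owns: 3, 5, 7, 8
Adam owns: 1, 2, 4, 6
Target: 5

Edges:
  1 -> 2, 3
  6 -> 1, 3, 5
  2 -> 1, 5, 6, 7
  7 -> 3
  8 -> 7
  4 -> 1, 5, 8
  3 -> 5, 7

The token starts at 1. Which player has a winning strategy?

A0 = {5}
A1: add {3} — 3 (Eve) has 3→5.
A2: add {7} — 7 (Eve) has 7→3.
A3: add {8} — 8 (Eve) has 8→7.
A4 = A3; e.g. 1 (Adam) can still go to 2. Fixed point.
1 never enters the attractor, so Adam can avoid the target forever.

Adam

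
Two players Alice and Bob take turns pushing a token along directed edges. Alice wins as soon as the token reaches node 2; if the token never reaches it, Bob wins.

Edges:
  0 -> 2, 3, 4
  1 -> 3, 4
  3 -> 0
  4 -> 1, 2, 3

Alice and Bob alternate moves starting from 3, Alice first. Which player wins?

Bob

Track states (vertex, player-to-move).
A0 = {(2,Alice), (2,Bob)}
A1: add {(0,Alice), (4,Alice)}.
A2: add {(3,Bob)}.
A3: add {(1,Alice)}.
A4 = A3; e.g. (0,Bob) stays out. (3,Alice) never enters ⇒ Bob avoids the target.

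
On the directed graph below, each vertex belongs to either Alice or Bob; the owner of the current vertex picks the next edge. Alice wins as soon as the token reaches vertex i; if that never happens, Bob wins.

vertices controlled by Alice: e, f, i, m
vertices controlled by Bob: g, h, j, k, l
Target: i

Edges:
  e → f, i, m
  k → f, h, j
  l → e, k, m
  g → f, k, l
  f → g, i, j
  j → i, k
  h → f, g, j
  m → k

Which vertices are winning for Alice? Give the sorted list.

A0 = {i}
A1: add {e, f} — e (Alice) has e→i; f (Alice) has f→i.
A2 = A1; e.g. g (Bob) can still go to k. Fixed point.
Alice's winning region = {e, f, i}.

e, f, i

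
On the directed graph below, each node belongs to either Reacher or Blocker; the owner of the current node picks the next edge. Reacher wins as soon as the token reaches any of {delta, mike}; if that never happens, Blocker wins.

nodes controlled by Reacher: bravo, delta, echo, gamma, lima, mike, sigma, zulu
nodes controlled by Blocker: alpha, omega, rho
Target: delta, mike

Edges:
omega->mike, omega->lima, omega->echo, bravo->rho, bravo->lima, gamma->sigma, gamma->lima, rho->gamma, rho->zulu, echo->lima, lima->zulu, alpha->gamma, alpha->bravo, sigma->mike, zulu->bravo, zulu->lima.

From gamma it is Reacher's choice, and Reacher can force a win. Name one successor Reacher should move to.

sigma

A0 = {delta, mike}
A1: add {sigma} — sigma (Reacher) has sigma→mike.
A2: add {gamma} — gamma (Reacher) has gamma→sigma.
A3 = A2; e.g. rho (Blocker) can still go to zulu. Fixed point.
From gamma, successor sigma is in the attractor (rank 1); the other successor lima is not.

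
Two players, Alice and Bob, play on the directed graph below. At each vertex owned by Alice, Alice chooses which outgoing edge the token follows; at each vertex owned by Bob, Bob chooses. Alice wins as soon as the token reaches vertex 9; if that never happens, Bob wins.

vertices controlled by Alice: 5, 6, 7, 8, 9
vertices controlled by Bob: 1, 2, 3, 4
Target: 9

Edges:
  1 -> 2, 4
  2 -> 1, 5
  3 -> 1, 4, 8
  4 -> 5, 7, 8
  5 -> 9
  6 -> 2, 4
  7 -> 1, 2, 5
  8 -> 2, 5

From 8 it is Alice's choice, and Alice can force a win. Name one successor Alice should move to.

5

A0 = {9}
A1: add {5} — 5 (Alice) has 5→9.
A2: add {7, 8} — 7 (Alice) has 7→5; 8 (Alice) has 8→5.
A3: add {4} — 4 (Bob): all of {5, 7, 8} already in.
A4: add {6} — 6 (Alice) has 6→4.
A5 = A4; e.g. 1 (Bob) can still go to 2. Fixed point.
From 8, successor 5 is in the attractor (rank 1); the other successor 2 is not.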